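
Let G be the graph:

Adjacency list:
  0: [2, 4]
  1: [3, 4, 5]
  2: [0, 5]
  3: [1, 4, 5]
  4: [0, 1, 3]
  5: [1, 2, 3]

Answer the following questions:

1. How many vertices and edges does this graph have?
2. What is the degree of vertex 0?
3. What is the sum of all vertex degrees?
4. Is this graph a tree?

Count: 6 vertices, 8 edges.
Vertex 0 has neighbors [2, 4], degree = 2.
Handshaking lemma: 2 * 8 = 16.
A tree on 6 vertices has 5 edges. This graph has 8 edges (3 extra). Not a tree.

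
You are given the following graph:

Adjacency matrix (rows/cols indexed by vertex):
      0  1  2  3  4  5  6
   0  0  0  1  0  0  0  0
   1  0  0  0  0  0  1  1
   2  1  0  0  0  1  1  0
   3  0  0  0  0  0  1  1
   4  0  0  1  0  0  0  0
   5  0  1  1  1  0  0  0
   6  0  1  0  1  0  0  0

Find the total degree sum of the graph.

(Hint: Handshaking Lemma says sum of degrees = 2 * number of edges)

Count edges: 7 edges.
By Handshaking Lemma: sum of degrees = 2 * 7 = 14.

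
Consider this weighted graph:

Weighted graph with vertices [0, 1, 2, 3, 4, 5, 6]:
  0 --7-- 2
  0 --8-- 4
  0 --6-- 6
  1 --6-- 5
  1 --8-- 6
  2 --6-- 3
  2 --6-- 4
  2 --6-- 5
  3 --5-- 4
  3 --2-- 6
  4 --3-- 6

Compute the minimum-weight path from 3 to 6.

Using Dijkstra's algorithm from vertex 3:
Shortest path: 3 -> 6
Total weight: 2 = 2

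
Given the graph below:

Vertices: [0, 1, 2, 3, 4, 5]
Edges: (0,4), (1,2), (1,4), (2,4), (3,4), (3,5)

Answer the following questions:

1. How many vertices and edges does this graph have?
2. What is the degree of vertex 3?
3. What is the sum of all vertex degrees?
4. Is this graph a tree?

Count: 6 vertices, 6 edges.
Vertex 3 has neighbors [4, 5], degree = 2.
Handshaking lemma: 2 * 6 = 12.
A tree on 6 vertices has 5 edges. This graph has 6 edges (1 extra). Not a tree.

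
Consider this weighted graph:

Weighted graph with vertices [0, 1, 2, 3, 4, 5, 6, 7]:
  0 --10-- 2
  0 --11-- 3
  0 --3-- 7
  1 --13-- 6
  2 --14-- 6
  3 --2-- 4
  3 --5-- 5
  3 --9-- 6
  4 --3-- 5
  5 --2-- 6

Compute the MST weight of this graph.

Applying Kruskal's algorithm (sort edges by weight, add if no cycle):
  Add (3,4) w=2
  Add (5,6) w=2
  Add (0,7) w=3
  Add (4,5) w=3
  Skip (3,5) w=5 (creates cycle)
  Skip (3,6) w=9 (creates cycle)
  Add (0,2) w=10
  Add (0,3) w=11
  Add (1,6) w=13
  Skip (2,6) w=14 (creates cycle)
MST weight = 44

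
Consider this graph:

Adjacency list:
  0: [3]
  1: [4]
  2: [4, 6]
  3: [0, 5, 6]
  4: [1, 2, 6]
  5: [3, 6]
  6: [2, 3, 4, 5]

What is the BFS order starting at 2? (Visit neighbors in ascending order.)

BFS from vertex 2 (neighbors processed in ascending order):
Visit order: 2, 4, 6, 1, 3, 5, 0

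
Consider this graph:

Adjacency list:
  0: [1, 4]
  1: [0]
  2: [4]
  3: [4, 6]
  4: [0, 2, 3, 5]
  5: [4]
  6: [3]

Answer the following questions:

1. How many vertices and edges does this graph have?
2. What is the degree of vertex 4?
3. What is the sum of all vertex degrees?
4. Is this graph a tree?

Count: 7 vertices, 6 edges.
Vertex 4 has neighbors [0, 2, 3, 5], degree = 4.
Handshaking lemma: 2 * 6 = 12.
A graph is a tree iff it is connected and has exactly n-1 edges. This graph is connected (all 7 vertices in one component) and has 7-1 = 6 edges. It is a tree.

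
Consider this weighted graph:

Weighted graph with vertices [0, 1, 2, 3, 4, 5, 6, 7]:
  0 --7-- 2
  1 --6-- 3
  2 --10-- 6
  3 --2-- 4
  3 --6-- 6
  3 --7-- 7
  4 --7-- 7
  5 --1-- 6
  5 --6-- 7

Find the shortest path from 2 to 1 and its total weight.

Using Dijkstra's algorithm from vertex 2:
Shortest path: 2 -> 6 -> 3 -> 1
Total weight: 10 + 6 + 6 = 22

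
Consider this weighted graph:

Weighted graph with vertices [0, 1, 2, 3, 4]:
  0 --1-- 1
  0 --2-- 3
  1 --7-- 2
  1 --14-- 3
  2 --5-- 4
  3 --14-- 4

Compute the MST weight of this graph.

Applying Kruskal's algorithm (sort edges by weight, add if no cycle):
  Add (0,1) w=1
  Add (0,3) w=2
  Add (2,4) w=5
  Add (1,2) w=7
  Skip (1,3) w=14 (creates cycle)
  Skip (3,4) w=14 (creates cycle)
MST weight = 15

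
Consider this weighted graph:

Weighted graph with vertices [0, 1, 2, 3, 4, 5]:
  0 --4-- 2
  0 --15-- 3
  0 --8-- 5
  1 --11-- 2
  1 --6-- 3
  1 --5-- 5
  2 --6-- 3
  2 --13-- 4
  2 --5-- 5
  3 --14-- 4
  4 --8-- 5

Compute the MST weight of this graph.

Applying Kruskal's algorithm (sort edges by weight, add if no cycle):
  Add (0,2) w=4
  Add (1,5) w=5
  Add (2,5) w=5
  Add (1,3) w=6
  Skip (2,3) w=6 (creates cycle)
  Skip (0,5) w=8 (creates cycle)
  Add (4,5) w=8
  Skip (1,2) w=11 (creates cycle)
  Skip (2,4) w=13 (creates cycle)
  Skip (3,4) w=14 (creates cycle)
  Skip (0,3) w=15 (creates cycle)
MST weight = 28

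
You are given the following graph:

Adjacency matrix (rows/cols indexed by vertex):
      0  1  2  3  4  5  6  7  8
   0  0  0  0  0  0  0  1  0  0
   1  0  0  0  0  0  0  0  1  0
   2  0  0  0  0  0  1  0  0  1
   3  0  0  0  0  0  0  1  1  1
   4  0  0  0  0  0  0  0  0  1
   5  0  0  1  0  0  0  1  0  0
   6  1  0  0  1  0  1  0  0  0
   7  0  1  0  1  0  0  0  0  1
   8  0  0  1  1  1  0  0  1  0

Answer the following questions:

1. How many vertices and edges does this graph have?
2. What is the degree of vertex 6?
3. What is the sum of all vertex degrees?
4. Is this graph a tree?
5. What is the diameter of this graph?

Count: 9 vertices, 10 edges.
Vertex 6 has neighbors [0, 3, 5], degree = 3.
Handshaking lemma: 2 * 10 = 20.
A tree on 9 vertices has 8 edges. This graph has 10 edges (2 extra). Not a tree.
Diameter (longest shortest path) = 4.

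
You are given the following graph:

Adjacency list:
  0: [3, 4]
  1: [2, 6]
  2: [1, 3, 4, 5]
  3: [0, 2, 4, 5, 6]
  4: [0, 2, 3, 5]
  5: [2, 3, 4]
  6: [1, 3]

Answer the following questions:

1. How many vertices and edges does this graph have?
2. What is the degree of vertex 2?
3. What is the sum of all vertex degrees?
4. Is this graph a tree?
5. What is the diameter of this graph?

Count: 7 vertices, 11 edges.
Vertex 2 has neighbors [1, 3, 4, 5], degree = 4.
Handshaking lemma: 2 * 11 = 22.
A tree on 7 vertices has 6 edges. This graph has 11 edges (5 extra). Not a tree.
Diameter (longest shortest path) = 3.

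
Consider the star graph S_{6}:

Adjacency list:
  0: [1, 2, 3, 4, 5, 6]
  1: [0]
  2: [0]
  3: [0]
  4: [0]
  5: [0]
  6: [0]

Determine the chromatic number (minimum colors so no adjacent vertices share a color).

S_{6} has one hub adjacent to 6 leaves; leaves are pairwise non-adjacent.
Color the hub 0 and every leaf 1.
Chromatic number = 2.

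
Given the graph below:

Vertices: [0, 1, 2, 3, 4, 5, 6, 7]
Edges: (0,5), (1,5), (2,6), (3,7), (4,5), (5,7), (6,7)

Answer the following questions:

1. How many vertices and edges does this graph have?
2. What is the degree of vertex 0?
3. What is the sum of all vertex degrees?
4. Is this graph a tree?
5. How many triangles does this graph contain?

Count: 8 vertices, 7 edges.
Vertex 0 has neighbors [5], degree = 1.
Handshaking lemma: 2 * 7 = 14.
A graph is a tree iff it is connected and has exactly n-1 edges. This graph is connected (all 8 vertices in one component) and has 8-1 = 7 edges. It is a tree.
Number of triangles = 0.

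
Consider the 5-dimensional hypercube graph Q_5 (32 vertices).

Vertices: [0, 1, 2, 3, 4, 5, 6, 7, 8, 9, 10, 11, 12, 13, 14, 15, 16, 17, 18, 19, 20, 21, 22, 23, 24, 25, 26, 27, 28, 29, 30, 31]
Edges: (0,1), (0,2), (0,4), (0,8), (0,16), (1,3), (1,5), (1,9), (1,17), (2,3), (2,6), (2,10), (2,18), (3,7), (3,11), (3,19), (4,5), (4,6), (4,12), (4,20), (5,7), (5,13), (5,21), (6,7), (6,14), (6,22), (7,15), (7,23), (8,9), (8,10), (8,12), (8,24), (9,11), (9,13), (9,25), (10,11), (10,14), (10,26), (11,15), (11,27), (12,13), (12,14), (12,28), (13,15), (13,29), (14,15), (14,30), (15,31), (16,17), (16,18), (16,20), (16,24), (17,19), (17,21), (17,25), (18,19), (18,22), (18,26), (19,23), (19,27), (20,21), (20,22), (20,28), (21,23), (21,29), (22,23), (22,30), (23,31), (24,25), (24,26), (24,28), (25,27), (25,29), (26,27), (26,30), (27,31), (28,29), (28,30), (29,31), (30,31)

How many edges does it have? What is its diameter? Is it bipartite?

The 5-dimensional hypercube Q_5 has 32 vertices and each vertex has degree 5.
Total edges = 32 * 5 / 2 = 80.
Diameter = 5 (max Hamming distance between binary labels).
Hypercubes are bipartite (partition by parity of binary representation).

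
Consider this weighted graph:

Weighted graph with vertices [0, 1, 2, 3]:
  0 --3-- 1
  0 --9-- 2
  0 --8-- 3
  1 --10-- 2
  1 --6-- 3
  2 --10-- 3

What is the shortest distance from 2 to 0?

Using Dijkstra's algorithm from vertex 2:
Shortest path: 2 -> 0
Total weight: 9 = 9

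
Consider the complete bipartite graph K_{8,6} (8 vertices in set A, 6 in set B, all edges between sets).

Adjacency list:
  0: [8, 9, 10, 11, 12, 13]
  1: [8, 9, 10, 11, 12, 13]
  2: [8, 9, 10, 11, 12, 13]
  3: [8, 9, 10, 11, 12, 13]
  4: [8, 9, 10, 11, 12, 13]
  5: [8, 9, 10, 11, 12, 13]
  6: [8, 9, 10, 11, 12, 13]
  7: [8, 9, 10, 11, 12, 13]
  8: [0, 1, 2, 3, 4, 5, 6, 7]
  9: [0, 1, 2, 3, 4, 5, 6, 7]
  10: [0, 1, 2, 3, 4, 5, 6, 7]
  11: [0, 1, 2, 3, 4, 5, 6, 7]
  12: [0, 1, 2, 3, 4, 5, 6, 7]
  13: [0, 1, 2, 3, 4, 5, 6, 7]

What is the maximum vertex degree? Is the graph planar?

Set-A vertices have degree 6; set-B vertices have degree 8. Maximum degree = max(8,6) = 8.
K_{8,6} contains K_{3,3} as a subgraph (since both sides have >= 3 vertices); by Kuratowski's theorem it is not planar.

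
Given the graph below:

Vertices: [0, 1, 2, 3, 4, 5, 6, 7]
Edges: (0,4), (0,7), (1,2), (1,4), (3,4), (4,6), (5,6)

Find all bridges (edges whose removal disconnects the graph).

A bridge is an edge whose removal increases the number of connected components.
Bridges found: (0,4), (0,7), (1,2), (1,4), (3,4), (4,6), (5,6)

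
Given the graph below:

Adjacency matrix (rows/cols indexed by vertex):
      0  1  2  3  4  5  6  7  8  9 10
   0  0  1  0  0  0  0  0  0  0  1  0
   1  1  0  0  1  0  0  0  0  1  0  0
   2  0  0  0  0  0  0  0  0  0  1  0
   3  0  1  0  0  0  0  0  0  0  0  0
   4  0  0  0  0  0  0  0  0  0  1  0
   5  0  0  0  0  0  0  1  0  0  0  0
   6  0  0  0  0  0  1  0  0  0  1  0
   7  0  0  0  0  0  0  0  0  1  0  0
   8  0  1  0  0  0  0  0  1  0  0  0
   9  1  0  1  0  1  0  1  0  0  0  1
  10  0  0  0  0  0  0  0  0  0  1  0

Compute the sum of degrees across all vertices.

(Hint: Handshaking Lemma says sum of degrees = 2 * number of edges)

Count edges: 10 edges.
By Handshaking Lemma: sum of degrees = 2 * 10 = 20.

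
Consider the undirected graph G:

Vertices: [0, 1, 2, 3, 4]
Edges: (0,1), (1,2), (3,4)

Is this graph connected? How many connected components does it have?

Checking connectivity: the graph has 2 connected component(s).
Components: [[0, 1, 2], [3, 4]]. The graph is NOT connected.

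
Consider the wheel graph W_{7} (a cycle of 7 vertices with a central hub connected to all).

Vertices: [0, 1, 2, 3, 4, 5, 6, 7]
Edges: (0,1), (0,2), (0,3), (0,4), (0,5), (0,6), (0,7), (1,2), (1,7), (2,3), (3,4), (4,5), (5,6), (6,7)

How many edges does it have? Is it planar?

Wheel graph W_{7}: 7 cycle edges + 7 spoke edges = 14 edges.
Total vertices: 8.
The graph is planar.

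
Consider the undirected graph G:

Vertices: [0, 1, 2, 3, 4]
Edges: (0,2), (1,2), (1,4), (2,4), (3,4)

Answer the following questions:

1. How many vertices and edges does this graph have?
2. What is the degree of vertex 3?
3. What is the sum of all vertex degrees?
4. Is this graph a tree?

Count: 5 vertices, 5 edges.
Vertex 3 has neighbors [4], degree = 1.
Handshaking lemma: 2 * 5 = 10.
A tree on 5 vertices has 4 edges. This graph has 5 edges (1 extra). Not a tree.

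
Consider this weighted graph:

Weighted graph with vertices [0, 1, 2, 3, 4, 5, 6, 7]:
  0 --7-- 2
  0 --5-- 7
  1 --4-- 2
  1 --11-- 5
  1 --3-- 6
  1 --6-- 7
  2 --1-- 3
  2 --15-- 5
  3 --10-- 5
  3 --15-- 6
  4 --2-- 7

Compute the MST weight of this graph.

Applying Kruskal's algorithm (sort edges by weight, add if no cycle):
  Add (2,3) w=1
  Add (4,7) w=2
  Add (1,6) w=3
  Add (1,2) w=4
  Add (0,7) w=5
  Add (1,7) w=6
  Skip (0,2) w=7 (creates cycle)
  Add (3,5) w=10
  Skip (1,5) w=11 (creates cycle)
  Skip (2,5) w=15 (creates cycle)
  Skip (3,6) w=15 (creates cycle)
MST weight = 31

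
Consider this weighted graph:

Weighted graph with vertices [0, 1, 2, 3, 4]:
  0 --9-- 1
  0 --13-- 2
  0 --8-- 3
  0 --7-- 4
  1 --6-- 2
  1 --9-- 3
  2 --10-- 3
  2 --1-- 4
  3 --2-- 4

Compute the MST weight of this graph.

Applying Kruskal's algorithm (sort edges by weight, add if no cycle):
  Add (2,4) w=1
  Add (3,4) w=2
  Add (1,2) w=6
  Add (0,4) w=7
  Skip (0,3) w=8 (creates cycle)
  Skip (0,1) w=9 (creates cycle)
  Skip (1,3) w=9 (creates cycle)
  Skip (2,3) w=10 (creates cycle)
  Skip (0,2) w=13 (creates cycle)
MST weight = 16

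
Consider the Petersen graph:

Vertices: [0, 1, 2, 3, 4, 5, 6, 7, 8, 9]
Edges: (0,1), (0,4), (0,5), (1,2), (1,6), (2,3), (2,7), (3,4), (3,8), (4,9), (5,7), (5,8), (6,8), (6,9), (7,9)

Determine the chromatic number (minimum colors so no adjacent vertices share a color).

The Petersen graph contains odd cycles (e.g. the outer 5-cycle), so chi >= 3.
A proper 3-coloring exists (it is a well-known 3-chromatic graph).
Chromatic number = 3.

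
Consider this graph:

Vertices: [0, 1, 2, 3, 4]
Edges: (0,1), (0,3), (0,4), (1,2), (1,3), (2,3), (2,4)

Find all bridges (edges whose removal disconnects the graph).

No bridges found. The graph is 2-edge-connected (no single edge removal disconnects it).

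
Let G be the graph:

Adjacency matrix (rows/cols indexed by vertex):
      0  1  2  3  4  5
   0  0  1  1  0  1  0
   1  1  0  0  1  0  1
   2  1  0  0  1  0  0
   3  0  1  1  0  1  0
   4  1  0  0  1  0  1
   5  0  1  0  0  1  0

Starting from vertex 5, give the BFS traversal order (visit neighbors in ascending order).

BFS from vertex 5 (neighbors processed in ascending order):
Visit order: 5, 1, 4, 0, 3, 2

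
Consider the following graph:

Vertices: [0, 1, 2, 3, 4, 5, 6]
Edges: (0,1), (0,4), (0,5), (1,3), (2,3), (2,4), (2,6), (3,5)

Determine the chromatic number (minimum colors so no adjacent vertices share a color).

The graph has a maximum clique of size 2 (lower bound on chromatic number).
A valid 3-coloring: {0: 0, 1: 2, 2: 0, 3: 1, 4: 1, 5: 2, 6: 1}.
No proper 2-coloring exists (verified by exhaustive search).
Chromatic number = 3.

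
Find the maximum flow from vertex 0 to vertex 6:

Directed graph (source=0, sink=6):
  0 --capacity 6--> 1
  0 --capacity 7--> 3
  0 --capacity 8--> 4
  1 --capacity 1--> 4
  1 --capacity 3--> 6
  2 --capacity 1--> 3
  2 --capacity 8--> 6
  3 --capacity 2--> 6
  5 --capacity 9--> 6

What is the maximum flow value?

Computing max flow:
  Flow on (0->1): 3/6
  Flow on (0->3): 2/7
  Flow on (1->6): 3/3
  Flow on (3->6): 2/2
Maximum flow = 5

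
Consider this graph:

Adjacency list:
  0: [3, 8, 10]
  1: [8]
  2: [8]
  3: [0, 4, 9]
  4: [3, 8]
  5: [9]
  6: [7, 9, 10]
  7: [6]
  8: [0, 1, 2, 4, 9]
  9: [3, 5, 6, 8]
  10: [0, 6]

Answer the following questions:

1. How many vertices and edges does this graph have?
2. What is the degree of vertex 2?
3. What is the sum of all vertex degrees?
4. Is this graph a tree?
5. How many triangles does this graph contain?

Count: 11 vertices, 13 edges.
Vertex 2 has neighbors [8], degree = 1.
Handshaking lemma: 2 * 13 = 26.
A tree on 11 vertices has 10 edges. This graph has 13 edges (3 extra). Not a tree.
Number of triangles = 0.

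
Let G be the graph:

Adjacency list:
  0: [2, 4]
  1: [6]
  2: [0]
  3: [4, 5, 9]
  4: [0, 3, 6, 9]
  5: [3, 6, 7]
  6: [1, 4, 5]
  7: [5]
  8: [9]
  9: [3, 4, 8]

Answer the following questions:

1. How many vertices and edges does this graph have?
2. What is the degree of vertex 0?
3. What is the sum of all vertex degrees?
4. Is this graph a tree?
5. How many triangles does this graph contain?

Count: 10 vertices, 11 edges.
Vertex 0 has neighbors [2, 4], degree = 2.
Handshaking lemma: 2 * 11 = 22.
A tree on 10 vertices has 9 edges. This graph has 11 edges (2 extra). Not a tree.
Number of triangles = 1.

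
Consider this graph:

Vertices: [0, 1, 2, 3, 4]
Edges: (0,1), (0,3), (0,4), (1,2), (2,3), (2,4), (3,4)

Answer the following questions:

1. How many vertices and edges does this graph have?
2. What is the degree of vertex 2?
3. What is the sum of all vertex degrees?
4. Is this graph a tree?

Count: 5 vertices, 7 edges.
Vertex 2 has neighbors [1, 3, 4], degree = 3.
Handshaking lemma: 2 * 7 = 14.
A tree on 5 vertices has 4 edges. This graph has 7 edges (3 extra). Not a tree.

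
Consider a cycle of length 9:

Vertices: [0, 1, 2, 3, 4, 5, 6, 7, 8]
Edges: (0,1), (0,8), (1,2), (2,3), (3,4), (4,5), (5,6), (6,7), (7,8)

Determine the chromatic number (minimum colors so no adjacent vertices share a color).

This is an odd cycle (C_9). Odd cycles are not bipartite (any 2-coloring forces two adjacent vertices to match), and 3 colors suffice.
Chromatic number = 3.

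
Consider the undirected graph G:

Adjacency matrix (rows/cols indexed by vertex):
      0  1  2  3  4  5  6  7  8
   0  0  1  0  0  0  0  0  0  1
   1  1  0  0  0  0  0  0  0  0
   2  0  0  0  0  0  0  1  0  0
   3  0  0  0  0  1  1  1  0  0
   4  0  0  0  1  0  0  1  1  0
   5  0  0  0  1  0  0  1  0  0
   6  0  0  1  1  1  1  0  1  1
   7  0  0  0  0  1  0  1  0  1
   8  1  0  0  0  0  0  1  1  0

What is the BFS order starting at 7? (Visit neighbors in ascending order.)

BFS from vertex 7 (neighbors processed in ascending order):
Visit order: 7, 4, 6, 8, 3, 2, 5, 0, 1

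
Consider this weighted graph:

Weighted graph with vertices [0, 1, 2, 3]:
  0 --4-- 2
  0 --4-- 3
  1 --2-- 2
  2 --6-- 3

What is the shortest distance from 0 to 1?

Using Dijkstra's algorithm from vertex 0:
Shortest path: 0 -> 2 -> 1
Total weight: 4 + 2 = 6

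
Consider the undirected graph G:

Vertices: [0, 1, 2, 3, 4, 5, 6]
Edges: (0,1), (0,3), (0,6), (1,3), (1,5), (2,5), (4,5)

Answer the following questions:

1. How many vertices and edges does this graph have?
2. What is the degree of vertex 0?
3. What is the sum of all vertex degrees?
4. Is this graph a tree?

Count: 7 vertices, 7 edges.
Vertex 0 has neighbors [1, 3, 6], degree = 3.
Handshaking lemma: 2 * 7 = 14.
A tree on 7 vertices has 6 edges. This graph has 7 edges (1 extra). Not a tree.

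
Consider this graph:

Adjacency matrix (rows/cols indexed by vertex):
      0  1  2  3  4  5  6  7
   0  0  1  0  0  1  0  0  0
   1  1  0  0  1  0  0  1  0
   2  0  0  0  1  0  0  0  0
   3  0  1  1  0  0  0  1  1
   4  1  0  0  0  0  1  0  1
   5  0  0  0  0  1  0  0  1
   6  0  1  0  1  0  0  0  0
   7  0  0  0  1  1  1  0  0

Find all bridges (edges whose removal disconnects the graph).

A bridge is an edge whose removal increases the number of connected components.
Bridges found: (2,3)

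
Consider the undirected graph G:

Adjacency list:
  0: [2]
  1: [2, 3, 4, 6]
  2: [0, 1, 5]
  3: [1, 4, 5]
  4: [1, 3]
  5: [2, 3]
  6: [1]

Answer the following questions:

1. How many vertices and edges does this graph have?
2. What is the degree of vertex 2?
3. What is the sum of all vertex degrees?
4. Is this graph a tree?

Count: 7 vertices, 8 edges.
Vertex 2 has neighbors [0, 1, 5], degree = 3.
Handshaking lemma: 2 * 8 = 16.
A tree on 7 vertices has 6 edges. This graph has 8 edges (2 extra). Not a tree.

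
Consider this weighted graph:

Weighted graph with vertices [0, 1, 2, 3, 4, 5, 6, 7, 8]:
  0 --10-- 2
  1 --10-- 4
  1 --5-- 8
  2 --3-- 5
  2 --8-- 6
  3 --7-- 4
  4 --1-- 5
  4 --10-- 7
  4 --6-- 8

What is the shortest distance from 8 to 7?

Using Dijkstra's algorithm from vertex 8:
Shortest path: 8 -> 4 -> 7
Total weight: 6 + 10 = 16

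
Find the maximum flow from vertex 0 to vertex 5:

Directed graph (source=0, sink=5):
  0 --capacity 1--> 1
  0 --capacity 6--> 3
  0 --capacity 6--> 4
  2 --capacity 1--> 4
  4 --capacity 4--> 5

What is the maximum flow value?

Computing max flow:
  Flow on (0->4): 4/6
  Flow on (4->5): 4/4
Maximum flow = 4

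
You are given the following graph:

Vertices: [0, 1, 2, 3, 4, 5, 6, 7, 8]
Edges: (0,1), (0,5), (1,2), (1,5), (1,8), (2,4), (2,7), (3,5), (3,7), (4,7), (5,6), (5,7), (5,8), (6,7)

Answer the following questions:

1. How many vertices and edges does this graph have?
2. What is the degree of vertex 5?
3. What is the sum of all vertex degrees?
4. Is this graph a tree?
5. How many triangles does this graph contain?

Count: 9 vertices, 14 edges.
Vertex 5 has neighbors [0, 1, 3, 6, 7, 8], degree = 6.
Handshaking lemma: 2 * 14 = 28.
A tree on 9 vertices has 8 edges. This graph has 14 edges (6 extra). Not a tree.
Number of triangles = 5.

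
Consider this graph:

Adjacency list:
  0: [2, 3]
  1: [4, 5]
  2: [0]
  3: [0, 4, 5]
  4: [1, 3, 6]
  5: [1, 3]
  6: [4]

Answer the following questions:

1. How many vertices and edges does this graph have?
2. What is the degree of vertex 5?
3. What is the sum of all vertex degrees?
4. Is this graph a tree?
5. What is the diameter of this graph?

Count: 7 vertices, 7 edges.
Vertex 5 has neighbors [1, 3], degree = 2.
Handshaking lemma: 2 * 7 = 14.
A tree on 7 vertices has 6 edges. This graph has 7 edges (1 extra). Not a tree.
Diameter (longest shortest path) = 4.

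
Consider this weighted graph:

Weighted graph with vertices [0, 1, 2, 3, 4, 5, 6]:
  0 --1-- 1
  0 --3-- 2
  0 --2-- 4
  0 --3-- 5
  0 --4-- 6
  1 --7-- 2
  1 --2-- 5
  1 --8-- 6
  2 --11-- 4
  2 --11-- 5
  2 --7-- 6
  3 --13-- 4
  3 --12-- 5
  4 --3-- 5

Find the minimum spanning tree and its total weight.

Applying Kruskal's algorithm (sort edges by weight, add if no cycle):
  Add (0,1) w=1
  Add (0,4) w=2
  Add (1,5) w=2
  Skip (0,5) w=3 (creates cycle)
  Add (0,2) w=3
  Skip (4,5) w=3 (creates cycle)
  Add (0,6) w=4
  Skip (1,2) w=7 (creates cycle)
  Skip (2,6) w=7 (creates cycle)
  Skip (1,6) w=8 (creates cycle)
  Skip (2,4) w=11 (creates cycle)
  Skip (2,5) w=11 (creates cycle)
  Add (3,5) w=12
  Skip (3,4) w=13 (creates cycle)
MST weight = 24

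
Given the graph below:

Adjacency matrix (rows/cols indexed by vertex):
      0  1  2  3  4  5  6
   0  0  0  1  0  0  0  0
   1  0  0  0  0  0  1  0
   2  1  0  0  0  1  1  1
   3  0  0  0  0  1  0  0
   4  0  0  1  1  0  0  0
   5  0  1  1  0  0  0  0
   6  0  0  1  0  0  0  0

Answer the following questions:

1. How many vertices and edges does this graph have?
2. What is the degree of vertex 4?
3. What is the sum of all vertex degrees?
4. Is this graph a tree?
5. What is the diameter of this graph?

Count: 7 vertices, 6 edges.
Vertex 4 has neighbors [2, 3], degree = 2.
Handshaking lemma: 2 * 6 = 12.
A graph is a tree iff it is connected and has exactly n-1 edges. This graph is connected (all 7 vertices in one component) and has 7-1 = 6 edges. It is a tree.
Diameter (longest shortest path) = 4.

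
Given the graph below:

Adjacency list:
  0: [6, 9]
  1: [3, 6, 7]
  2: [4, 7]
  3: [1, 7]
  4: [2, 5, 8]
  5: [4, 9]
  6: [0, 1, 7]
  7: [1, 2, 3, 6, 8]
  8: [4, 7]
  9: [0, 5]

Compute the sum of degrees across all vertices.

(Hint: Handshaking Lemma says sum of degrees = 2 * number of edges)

Count edges: 13 edges.
By Handshaking Lemma: sum of degrees = 2 * 13 = 26.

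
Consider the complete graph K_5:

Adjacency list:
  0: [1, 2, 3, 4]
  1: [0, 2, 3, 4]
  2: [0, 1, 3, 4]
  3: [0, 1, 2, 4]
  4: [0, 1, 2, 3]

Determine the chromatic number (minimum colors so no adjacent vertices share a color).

In K_5, every vertex is adjacent to every other vertex.
Each vertex needs a unique color.
Chromatic number = 5.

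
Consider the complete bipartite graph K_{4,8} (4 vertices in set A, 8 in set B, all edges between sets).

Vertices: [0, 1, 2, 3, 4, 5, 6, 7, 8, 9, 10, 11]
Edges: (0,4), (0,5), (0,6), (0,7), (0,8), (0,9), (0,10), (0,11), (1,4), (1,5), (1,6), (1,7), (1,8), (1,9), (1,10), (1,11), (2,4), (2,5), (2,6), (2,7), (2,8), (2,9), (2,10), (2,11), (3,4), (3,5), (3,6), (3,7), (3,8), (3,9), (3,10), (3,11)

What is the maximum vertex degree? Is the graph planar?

Set-A vertices have degree 8; set-B vertices have degree 4. Maximum degree = max(4,8) = 8.
K_{4,8} contains K_{3,3} as a subgraph (since both sides have >= 3 vertices); by Kuratowski's theorem it is not planar.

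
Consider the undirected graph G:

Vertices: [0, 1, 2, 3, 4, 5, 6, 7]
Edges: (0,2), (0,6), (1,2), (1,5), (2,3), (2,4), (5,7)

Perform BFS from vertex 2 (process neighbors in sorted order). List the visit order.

BFS from vertex 2 (neighbors processed in ascending order):
Visit order: 2, 0, 1, 3, 4, 6, 5, 7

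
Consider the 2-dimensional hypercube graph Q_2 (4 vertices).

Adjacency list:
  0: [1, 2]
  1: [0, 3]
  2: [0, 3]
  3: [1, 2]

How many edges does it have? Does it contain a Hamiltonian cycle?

Q_2 has 4 * 2 / 2 = 4 edges.
Q_2 (d >= 2) always has a Hamiltonian cycle: a 2-bit cyclic Gray code visits every vertex exactly once and returns to the start.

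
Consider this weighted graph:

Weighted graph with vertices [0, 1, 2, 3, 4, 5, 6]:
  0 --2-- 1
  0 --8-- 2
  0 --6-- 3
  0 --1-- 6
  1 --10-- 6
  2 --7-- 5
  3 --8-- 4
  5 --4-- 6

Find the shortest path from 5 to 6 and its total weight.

Using Dijkstra's algorithm from vertex 5:
Shortest path: 5 -> 6
Total weight: 4 = 4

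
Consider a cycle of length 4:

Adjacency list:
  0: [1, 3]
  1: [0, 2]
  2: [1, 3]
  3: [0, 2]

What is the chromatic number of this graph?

This is an even cycle (C_4). Even cycles are bipartite.
Chromatic number = 2.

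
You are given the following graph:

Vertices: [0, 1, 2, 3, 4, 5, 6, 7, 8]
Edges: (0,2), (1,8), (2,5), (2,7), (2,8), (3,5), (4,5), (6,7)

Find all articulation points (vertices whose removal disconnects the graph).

An articulation point is a vertex whose removal disconnects the graph.
Articulation points: [2, 5, 7, 8]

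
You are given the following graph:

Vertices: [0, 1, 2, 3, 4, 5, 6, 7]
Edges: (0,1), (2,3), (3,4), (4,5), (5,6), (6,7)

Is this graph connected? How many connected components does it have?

Checking connectivity: the graph has 2 connected component(s).
Components: [[0, 1], [2, 3, 4, 5, 6, 7]]. The graph is NOT connected.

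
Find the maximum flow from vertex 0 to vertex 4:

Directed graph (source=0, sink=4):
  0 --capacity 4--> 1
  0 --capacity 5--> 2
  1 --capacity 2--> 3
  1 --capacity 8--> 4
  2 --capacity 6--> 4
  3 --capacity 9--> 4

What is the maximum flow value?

Computing max flow:
  Flow on (0->1): 4/4
  Flow on (0->2): 5/5
  Flow on (1->4): 4/8
  Flow on (2->4): 5/6
Maximum flow = 9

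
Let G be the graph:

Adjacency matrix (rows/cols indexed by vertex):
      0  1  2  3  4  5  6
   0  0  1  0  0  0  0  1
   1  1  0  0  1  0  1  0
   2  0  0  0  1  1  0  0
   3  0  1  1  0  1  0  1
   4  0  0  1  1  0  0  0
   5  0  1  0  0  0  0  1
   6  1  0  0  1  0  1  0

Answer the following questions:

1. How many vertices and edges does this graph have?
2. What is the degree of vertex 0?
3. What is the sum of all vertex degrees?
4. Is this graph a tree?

Count: 7 vertices, 9 edges.
Vertex 0 has neighbors [1, 6], degree = 2.
Handshaking lemma: 2 * 9 = 18.
A tree on 7 vertices has 6 edges. This graph has 9 edges (3 extra). Not a tree.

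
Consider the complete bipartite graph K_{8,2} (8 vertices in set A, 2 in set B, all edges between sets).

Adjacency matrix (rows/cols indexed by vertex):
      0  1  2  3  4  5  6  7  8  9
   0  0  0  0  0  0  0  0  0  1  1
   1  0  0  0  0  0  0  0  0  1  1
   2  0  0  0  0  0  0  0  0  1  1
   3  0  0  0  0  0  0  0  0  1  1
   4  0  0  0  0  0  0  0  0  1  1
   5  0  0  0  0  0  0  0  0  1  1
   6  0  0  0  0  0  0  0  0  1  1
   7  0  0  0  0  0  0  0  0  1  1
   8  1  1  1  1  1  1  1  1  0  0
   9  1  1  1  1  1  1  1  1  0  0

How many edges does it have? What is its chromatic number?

K_{8,2} has 8 * 2 = 16 edges.
Bipartite graphs have chromatic number 2 (color each partition differently).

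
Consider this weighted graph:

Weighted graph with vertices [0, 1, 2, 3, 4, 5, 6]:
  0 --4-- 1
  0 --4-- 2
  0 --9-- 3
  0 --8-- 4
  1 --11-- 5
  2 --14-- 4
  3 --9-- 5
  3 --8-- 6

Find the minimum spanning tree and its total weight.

Applying Kruskal's algorithm (sort edges by weight, add if no cycle):
  Add (0,2) w=4
  Add (0,1) w=4
  Add (0,4) w=8
  Add (3,6) w=8
  Add (0,3) w=9
  Add (3,5) w=9
  Skip (1,5) w=11 (creates cycle)
  Skip (2,4) w=14 (creates cycle)
MST weight = 42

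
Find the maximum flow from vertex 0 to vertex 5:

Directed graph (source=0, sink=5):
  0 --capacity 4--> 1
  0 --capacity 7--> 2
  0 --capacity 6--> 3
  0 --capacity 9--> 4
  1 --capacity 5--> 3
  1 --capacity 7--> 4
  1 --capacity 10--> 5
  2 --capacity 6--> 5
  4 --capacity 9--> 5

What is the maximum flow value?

Computing max flow:
  Flow on (0->1): 4/4
  Flow on (0->2): 6/7
  Flow on (0->4): 9/9
  Flow on (1->5): 4/10
  Flow on (2->5): 6/6
  Flow on (4->5): 9/9
Maximum flow = 19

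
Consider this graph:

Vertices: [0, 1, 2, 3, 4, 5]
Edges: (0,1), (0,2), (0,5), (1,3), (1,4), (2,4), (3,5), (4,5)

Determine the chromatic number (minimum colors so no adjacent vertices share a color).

The graph has a maximum clique of size 2 (lower bound on chromatic number).
A valid 2-coloring: {0: 0, 1: 1, 2: 1, 3: 0, 4: 0, 5: 1}.
Chromatic number = 2.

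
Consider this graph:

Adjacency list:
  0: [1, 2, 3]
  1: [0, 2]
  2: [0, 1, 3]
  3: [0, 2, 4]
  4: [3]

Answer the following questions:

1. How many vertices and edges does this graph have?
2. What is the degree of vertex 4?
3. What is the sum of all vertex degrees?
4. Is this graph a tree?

Count: 5 vertices, 6 edges.
Vertex 4 has neighbors [3], degree = 1.
Handshaking lemma: 2 * 6 = 12.
A tree on 5 vertices has 4 edges. This graph has 6 edges (2 extra). Not a tree.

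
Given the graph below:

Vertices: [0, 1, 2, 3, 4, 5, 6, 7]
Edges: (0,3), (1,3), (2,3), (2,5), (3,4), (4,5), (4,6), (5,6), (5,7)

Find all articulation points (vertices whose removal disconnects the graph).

An articulation point is a vertex whose removal disconnects the graph.
Articulation points: [3, 5]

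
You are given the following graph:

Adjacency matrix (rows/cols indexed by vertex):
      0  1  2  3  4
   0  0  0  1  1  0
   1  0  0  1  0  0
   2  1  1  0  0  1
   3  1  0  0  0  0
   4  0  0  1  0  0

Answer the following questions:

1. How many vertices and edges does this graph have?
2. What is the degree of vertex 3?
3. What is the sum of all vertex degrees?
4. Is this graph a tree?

Count: 5 vertices, 4 edges.
Vertex 3 has neighbors [0], degree = 1.
Handshaking lemma: 2 * 4 = 8.
A graph is a tree iff it is connected and has exactly n-1 edges. This graph is connected (all 5 vertices in one component) and has 5-1 = 4 edges. It is a tree.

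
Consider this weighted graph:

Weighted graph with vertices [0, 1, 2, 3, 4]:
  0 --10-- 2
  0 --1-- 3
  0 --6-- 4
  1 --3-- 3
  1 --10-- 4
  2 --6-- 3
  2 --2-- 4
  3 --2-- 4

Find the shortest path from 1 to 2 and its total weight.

Using Dijkstra's algorithm from vertex 1:
Shortest path: 1 -> 3 -> 4 -> 2
Total weight: 3 + 2 + 2 = 7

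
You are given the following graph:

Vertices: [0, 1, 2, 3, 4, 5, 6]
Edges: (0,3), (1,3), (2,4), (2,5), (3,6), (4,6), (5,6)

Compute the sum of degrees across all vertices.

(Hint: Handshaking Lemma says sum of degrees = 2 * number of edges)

Count edges: 7 edges.
By Handshaking Lemma: sum of degrees = 2 * 7 = 14.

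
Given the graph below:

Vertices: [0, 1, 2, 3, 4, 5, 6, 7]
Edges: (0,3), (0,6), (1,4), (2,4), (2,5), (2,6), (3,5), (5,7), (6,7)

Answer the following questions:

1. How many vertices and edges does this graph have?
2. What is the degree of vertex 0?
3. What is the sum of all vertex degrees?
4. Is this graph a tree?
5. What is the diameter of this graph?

Count: 8 vertices, 9 edges.
Vertex 0 has neighbors [3, 6], degree = 2.
Handshaking lemma: 2 * 9 = 18.
A tree on 8 vertices has 7 edges. This graph has 9 edges (2 extra). Not a tree.
Diameter (longest shortest path) = 4.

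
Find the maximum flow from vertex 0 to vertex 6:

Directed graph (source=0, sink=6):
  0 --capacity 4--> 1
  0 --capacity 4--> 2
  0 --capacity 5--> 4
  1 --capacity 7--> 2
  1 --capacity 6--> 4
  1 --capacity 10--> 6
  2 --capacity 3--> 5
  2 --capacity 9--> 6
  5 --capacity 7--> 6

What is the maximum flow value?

Computing max flow:
  Flow on (0->1): 4/4
  Flow on (0->2): 4/4
  Flow on (1->6): 4/10
  Flow on (2->6): 4/9
Maximum flow = 8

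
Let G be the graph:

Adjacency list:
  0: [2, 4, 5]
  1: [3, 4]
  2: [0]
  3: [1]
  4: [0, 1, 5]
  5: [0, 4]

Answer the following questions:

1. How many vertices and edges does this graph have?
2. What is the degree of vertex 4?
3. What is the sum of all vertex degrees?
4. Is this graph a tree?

Count: 6 vertices, 6 edges.
Vertex 4 has neighbors [0, 1, 5], degree = 3.
Handshaking lemma: 2 * 6 = 12.
A tree on 6 vertices has 5 edges. This graph has 6 edges (1 extra). Not a tree.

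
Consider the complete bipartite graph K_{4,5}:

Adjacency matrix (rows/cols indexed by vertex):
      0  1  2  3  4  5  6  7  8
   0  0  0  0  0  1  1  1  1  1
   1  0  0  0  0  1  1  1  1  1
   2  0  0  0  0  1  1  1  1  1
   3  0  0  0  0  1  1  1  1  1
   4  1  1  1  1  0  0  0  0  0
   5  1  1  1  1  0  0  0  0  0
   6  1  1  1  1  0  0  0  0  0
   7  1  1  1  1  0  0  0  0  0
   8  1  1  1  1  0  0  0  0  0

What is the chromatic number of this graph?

K_{4,5} is bipartite: vertices split into two independent sets of size 4 and 5.
Color one set 0, the other 1. No adjacent vertices share a color.
Chromatic number = 2.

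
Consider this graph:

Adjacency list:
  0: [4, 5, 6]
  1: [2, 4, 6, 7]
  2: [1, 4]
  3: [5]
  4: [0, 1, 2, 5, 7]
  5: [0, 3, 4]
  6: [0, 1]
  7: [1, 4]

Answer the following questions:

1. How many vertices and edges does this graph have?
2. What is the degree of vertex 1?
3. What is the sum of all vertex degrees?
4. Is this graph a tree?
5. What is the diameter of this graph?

Count: 8 vertices, 11 edges.
Vertex 1 has neighbors [2, 4, 6, 7], degree = 4.
Handshaking lemma: 2 * 11 = 22.
A tree on 8 vertices has 7 edges. This graph has 11 edges (4 extra). Not a tree.
Diameter (longest shortest path) = 3.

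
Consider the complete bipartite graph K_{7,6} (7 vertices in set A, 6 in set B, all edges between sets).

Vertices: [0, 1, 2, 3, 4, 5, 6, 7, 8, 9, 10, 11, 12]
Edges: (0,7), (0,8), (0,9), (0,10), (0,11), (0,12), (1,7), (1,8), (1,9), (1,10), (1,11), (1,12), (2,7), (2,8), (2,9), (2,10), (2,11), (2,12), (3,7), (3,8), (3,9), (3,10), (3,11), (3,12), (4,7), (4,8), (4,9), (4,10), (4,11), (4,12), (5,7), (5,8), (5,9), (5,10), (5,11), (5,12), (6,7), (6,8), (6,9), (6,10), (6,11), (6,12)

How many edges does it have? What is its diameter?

K_{7,6} has 7 * 6 = 42 edges.
Any vertex reaches any opposite-side vertex in 1 step; same-side vertices reach in 2 steps via any opposite-side vertex.
Diameter = 2.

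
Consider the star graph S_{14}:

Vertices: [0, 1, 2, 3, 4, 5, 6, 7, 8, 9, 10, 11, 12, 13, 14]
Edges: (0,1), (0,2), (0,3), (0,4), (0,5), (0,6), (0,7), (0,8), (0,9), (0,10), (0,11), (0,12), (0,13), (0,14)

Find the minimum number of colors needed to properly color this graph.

S_{14} has one hub adjacent to 14 leaves; leaves are pairwise non-adjacent.
Color the hub 0 and every leaf 1.
Chromatic number = 2.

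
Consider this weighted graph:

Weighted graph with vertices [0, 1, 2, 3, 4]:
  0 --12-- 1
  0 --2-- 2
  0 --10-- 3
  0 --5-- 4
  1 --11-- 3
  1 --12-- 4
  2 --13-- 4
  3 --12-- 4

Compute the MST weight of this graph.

Applying Kruskal's algorithm (sort edges by weight, add if no cycle):
  Add (0,2) w=2
  Add (0,4) w=5
  Add (0,3) w=10
  Add (1,3) w=11
  Skip (0,1) w=12 (creates cycle)
  Skip (1,4) w=12 (creates cycle)
  Skip (3,4) w=12 (creates cycle)
  Skip (2,4) w=13 (creates cycle)
MST weight = 28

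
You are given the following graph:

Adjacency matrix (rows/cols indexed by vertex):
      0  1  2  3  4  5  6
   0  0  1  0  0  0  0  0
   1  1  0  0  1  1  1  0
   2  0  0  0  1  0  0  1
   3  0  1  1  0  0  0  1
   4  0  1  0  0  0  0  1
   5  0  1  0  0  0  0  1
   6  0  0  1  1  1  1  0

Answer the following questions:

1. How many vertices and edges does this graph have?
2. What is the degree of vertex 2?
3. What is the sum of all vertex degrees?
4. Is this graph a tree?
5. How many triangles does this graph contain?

Count: 7 vertices, 9 edges.
Vertex 2 has neighbors [3, 6], degree = 2.
Handshaking lemma: 2 * 9 = 18.
A tree on 7 vertices has 6 edges. This graph has 9 edges (3 extra). Not a tree.
Number of triangles = 1.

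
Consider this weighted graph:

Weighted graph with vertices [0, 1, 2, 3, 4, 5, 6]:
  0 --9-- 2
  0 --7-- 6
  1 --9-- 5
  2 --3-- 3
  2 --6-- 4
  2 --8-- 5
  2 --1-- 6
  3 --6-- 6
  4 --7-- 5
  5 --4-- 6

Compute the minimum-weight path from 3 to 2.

Using Dijkstra's algorithm from vertex 3:
Shortest path: 3 -> 2
Total weight: 3 = 3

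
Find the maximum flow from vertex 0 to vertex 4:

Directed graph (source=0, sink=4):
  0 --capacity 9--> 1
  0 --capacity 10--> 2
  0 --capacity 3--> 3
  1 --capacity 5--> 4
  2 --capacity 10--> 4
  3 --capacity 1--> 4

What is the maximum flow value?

Computing max flow:
  Flow on (0->1): 5/9
  Flow on (0->2): 10/10
  Flow on (0->3): 1/3
  Flow on (1->4): 5/5
  Flow on (2->4): 10/10
  Flow on (3->4): 1/1
Maximum flow = 16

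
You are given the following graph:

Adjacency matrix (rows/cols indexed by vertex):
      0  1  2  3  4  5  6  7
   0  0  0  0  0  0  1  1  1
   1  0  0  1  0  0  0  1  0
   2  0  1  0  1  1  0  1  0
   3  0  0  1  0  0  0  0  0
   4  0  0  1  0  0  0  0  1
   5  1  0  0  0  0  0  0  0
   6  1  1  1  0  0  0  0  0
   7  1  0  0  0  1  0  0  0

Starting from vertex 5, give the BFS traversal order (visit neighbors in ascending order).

BFS from vertex 5 (neighbors processed in ascending order):
Visit order: 5, 0, 6, 7, 1, 2, 4, 3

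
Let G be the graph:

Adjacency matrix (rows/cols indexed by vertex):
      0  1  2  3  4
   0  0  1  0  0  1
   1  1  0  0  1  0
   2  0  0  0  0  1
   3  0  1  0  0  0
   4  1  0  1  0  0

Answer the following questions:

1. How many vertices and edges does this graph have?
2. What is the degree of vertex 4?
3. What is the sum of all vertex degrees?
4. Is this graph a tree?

Count: 5 vertices, 4 edges.
Vertex 4 has neighbors [0, 2], degree = 2.
Handshaking lemma: 2 * 4 = 8.
A graph is a tree iff it is connected and has exactly n-1 edges. This graph is connected (all 5 vertices in one component) and has 5-1 = 4 edges. It is a tree.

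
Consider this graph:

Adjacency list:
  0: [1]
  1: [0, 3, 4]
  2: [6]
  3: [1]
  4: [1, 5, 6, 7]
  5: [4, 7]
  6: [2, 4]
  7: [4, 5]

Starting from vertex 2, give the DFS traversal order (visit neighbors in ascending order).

DFS from vertex 2 (neighbors processed in ascending order):
Visit order: 2, 6, 4, 1, 0, 3, 5, 7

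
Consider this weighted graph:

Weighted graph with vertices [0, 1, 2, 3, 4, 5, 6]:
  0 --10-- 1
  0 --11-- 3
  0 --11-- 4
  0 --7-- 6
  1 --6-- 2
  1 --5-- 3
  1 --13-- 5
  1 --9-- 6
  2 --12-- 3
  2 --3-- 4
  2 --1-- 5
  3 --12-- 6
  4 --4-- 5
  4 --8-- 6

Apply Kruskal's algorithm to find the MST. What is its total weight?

Applying Kruskal's algorithm (sort edges by weight, add if no cycle):
  Add (2,5) w=1
  Add (2,4) w=3
  Skip (4,5) w=4 (creates cycle)
  Add (1,3) w=5
  Add (1,2) w=6
  Add (0,6) w=7
  Add (4,6) w=8
  Skip (1,6) w=9 (creates cycle)
  Skip (0,1) w=10 (creates cycle)
  Skip (0,3) w=11 (creates cycle)
  Skip (0,4) w=11 (creates cycle)
  Skip (2,3) w=12 (creates cycle)
  Skip (3,6) w=12 (creates cycle)
  Skip (1,5) w=13 (creates cycle)
MST weight = 30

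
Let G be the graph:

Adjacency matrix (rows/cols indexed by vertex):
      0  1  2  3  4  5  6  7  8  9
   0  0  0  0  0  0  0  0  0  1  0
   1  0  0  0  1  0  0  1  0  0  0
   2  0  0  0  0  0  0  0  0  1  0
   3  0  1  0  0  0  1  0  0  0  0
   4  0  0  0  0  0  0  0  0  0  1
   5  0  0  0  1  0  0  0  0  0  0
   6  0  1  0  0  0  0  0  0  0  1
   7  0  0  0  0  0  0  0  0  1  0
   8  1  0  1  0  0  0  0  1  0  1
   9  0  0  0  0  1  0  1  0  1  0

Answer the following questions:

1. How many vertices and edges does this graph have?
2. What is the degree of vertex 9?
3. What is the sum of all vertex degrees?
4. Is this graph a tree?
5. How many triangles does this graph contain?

Count: 10 vertices, 9 edges.
Vertex 9 has neighbors [4, 6, 8], degree = 3.
Handshaking lemma: 2 * 9 = 18.
A graph is a tree iff it is connected and has exactly n-1 edges. This graph is connected (all 10 vertices in one component) and has 10-1 = 9 edges. It is a tree.
Number of triangles = 0.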